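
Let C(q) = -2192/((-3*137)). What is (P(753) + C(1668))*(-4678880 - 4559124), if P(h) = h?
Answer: -21016459100/3 ≈ -7.0055e+9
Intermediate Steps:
C(q) = 16/3 (C(q) = -2192/(-411) = -2192*(-1/411) = 16/3)
(P(753) + C(1668))*(-4678880 - 4559124) = (753 + 16/3)*(-4678880 - 4559124) = (2275/3)*(-9238004) = -21016459100/3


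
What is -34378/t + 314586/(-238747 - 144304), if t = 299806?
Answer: -53741648797/57420494053 ≈ -0.93593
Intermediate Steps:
-34378/t + 314586/(-238747 - 144304) = -34378/299806 + 314586/(-238747 - 144304) = -34378*1/299806 + 314586/(-383051) = -17189/149903 + 314586*(-1/383051) = -17189/149903 - 314586/383051 = -53741648797/57420494053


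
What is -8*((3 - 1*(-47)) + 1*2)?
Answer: -416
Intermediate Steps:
-8*((3 - 1*(-47)) + 1*2) = -8*((3 + 47) + 2) = -8*(50 + 2) = -8*52 = -416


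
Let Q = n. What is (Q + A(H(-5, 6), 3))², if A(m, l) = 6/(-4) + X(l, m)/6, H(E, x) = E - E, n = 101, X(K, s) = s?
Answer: 39601/4 ≈ 9900.3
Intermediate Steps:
Q = 101
H(E, x) = 0
A(m, l) = -3/2 + m/6 (A(m, l) = 6/(-4) + m/6 = 6*(-¼) + m*(⅙) = -3/2 + m/6)
(Q + A(H(-5, 6), 3))² = (101 + (-3/2 + (⅙)*0))² = (101 + (-3/2 + 0))² = (101 - 3/2)² = (199/2)² = 39601/4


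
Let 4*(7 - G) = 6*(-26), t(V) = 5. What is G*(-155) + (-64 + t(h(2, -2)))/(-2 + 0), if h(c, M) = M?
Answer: -14201/2 ≈ -7100.5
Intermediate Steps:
G = 46 (G = 7 - 3*(-26)/2 = 7 - 1/4*(-156) = 7 + 39 = 46)
G*(-155) + (-64 + t(h(2, -2)))/(-2 + 0) = 46*(-155) + (-64 + 5)/(-2 + 0) = -7130 - 59/(-2) = -7130 - 59*(-1/2) = -7130 + 59/2 = -14201/2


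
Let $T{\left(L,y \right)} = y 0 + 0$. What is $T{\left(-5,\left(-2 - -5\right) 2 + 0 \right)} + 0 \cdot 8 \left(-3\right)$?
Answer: $0$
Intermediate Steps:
$T{\left(L,y \right)} = 0$ ($T{\left(L,y \right)} = 0 + 0 = 0$)
$T{\left(-5,\left(-2 - -5\right) 2 + 0 \right)} + 0 \cdot 8 \left(-3\right) = 0 + 0 \cdot 8 \left(-3\right) = 0 + 0 \left(-3\right) = 0 + 0 = 0$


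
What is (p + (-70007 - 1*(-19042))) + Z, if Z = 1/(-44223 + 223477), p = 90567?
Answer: 7098816909/179254 ≈ 39602.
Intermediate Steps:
Z = 1/179254 ≈ 5.5787e-6
(p + (-70007 - 1*(-19042))) + Z = (90567 + (-70007 - 1*(-19042))) + 1/179254 = (90567 + (-70007 + 19042)) + 1/179254 = (90567 - 50965) + 1/179254 = 39602 + 1/179254 = 7098816909/179254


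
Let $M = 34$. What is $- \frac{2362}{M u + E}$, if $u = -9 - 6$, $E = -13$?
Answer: $\frac{2362}{523} \approx 4.5163$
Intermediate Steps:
$u = -15$
$- \frac{2362}{M u + E} = - \frac{2362}{34 \left(-15\right) - 13} = - \frac{2362}{-510 - 13} = - \frac{2362}{-523} = \left(-2362\right) \left(- \frac{1}{523}\right) = \frac{2362}{523}$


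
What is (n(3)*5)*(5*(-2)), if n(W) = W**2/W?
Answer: -150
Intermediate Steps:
n(W) = W
(n(3)*5)*(5*(-2)) = (3*5)*(5*(-2)) = 15*(-10) = -150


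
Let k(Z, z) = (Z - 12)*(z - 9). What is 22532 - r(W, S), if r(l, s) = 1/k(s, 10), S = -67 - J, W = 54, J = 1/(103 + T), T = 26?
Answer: 229646273/10192 ≈ 22532.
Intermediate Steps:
J = 1/129 (J = 1/(103 + 26) = 1/129 ≈ 0.0077519)
S = -8644/129 (S = -67 - 1*1/129 = -67 - 1/129 = -8644/129 ≈ -67.008)
k(Z, z) = (-12 + Z)*(-9 + z)
r(l, s) = 1/(-12 + s) (r(l, s) = 1/(108 - 12*10 - 9*s + s*10) = 1/(108 - 120 - 9*s + 10*s) = 1/(-12 + s))
22532 - r(W, S) = 22532 - 1/(-12 - 8644/129) = 22532 - 1/(-10192/129) = 22532 - 1*(-129/10192) = 22532 + 129/10192 = 229646273/10192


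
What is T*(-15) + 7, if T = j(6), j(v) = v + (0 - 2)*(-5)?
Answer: -233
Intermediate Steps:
j(v) = 10 + v (j(v) = v - 2*(-5) = v + 10 = 10 + v)
T = 16 (T = 10 + 6 = 16)
T*(-15) + 7 = 16*(-15) + 7 = -240 + 7 = -233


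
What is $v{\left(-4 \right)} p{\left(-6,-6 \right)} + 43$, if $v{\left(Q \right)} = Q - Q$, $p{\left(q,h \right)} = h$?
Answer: $43$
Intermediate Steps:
$v{\left(Q \right)} = 0$
$v{\left(-4 \right)} p{\left(-6,-6 \right)} + 43 = 0 \left(-6\right) + 43 = 0 + 43 = 43$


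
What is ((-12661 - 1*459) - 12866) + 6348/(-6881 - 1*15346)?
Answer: -192532390/7409 ≈ -25986.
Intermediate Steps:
((-12661 - 1*459) - 12866) + 6348/(-6881 - 1*15346) = ((-12661 - 459) - 12866) + 6348/(-6881 - 15346) = (-13120 - 12866) + 6348/(-22227) = -25986 + 6348*(-1/22227) = -25986 - 2116/7409 = -192532390/7409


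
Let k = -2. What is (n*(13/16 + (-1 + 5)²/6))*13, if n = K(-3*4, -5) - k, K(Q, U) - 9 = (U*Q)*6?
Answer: 805441/48 ≈ 16780.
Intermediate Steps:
K(Q, U) = 9 + 6*Q*U (K(Q, U) = 9 + (U*Q)*6 = 9 + (Q*U)*6 = 9 + 6*Q*U)
n = 371 (n = (9 + 6*(-3*4)*(-5)) - 1*(-2) = (9 + 6*(-12)*(-5)) + 2 = (9 + 360) + 2 = 369 + 2 = 371)
(n*(13/16 + (-1 + 5)²/6))*13 = (371*(13/16 + (-1 + 5)²/6))*13 = (371*(13*(1/16) + 4²*(⅙)))*13 = (371*(13/16 + 16*(⅙)))*13 = (371*(13/16 + 8/3))*13 = (371*(167/48))*13 = (61957/48)*13 = 805441/48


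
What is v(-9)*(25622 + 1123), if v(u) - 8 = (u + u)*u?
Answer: 4546650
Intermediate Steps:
v(u) = 8 + 2*u**2 (v(u) = 8 + (u + u)*u = 8 + (2*u)*u = 8 + 2*u**2)
v(-9)*(25622 + 1123) = (8 + 2*(-9)**2)*(25622 + 1123) = (8 + 2*81)*26745 = (8 + 162)*26745 = 170*26745 = 4546650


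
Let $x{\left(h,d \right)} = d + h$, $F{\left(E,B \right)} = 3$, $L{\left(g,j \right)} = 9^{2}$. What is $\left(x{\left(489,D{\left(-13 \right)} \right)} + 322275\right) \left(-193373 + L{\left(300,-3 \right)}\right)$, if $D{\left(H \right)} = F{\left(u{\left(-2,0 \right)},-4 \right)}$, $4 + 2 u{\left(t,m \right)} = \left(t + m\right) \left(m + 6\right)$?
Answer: $-62388278964$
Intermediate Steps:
$L{\left(g,j \right)} = 81$
$u{\left(t,m \right)} = -2 + \frac{\left(6 + m\right) \left(m + t\right)}{2}$ ($u{\left(t,m \right)} = -2 + \frac{\left(t + m\right) \left(m + 6\right)}{2} = -2 + \frac{\left(m + t\right) \left(6 + m\right)}{2} = -2 + \frac{\left(6 + m\right) \left(m + t\right)}{2}$)
$D{\left(H \right)} = 3$
$\left(x{\left(489,D{\left(-13 \right)} \right)} + 322275\right) \left(-193373 + L{\left(300,-3 \right)}\right) = \left(\left(3 + 489\right) + 322275\right) \left(-193373 + 81\right) = \left(492 + 322275\right) \left(-193292\right) = 322767 \left(-193292\right) = -62388278964$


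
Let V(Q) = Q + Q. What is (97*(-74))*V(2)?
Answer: -28712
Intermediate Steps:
V(Q) = 2*Q
(97*(-74))*V(2) = (97*(-74))*(2*2) = -7178*4 = -28712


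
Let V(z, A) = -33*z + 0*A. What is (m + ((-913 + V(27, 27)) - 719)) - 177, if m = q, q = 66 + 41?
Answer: -2593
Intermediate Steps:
q = 107
V(z, A) = -33*z (V(z, A) = -33*z + 0 = -33*z)
m = 107
(m + ((-913 + V(27, 27)) - 719)) - 177 = (107 + ((-913 - 33*27) - 719)) - 177 = (107 + ((-913 - 891) - 719)) - 177 = (107 + (-1804 - 719)) - 177 = (107 - 2523) - 177 = -2416 - 177 = -2593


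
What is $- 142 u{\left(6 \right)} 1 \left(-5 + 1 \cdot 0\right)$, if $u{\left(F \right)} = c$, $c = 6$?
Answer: $4260$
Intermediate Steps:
$u{\left(F \right)} = 6$
$- 142 u{\left(6 \right)} 1 \left(-5 + 1 \cdot 0\right) = - 142 \cdot 6 \cdot 1 \left(-5 + 1 \cdot 0\right) = - 142 \cdot 6 \left(-5 + 0\right) = - 142 \cdot 6 \left(-5\right) = \left(-142\right) \left(-30\right) = 4260$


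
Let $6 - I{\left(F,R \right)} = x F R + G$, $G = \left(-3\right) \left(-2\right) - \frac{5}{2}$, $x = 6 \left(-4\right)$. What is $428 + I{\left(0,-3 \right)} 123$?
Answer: $\frac{1471}{2} \approx 735.5$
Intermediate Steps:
$x = -24$
$G = \frac{7}{2}$ ($G = 6 - \frac{5}{2} = \frac{7}{2} \approx 3.5$)
$I{\left(F,R \right)} = \frac{5}{2} + 24 F R$ ($I{\left(F,R \right)} = 6 - \left(- 24 F R + \frac{7}{2}\right) = 6 - \left(\frac{7}{2} - 24 F R\right) = 6 + \left(- \frac{7}{2} + 24 F R\right) = \frac{5}{2} + 24 F R$)
$428 + I{\left(0,-3 \right)} 123 = 428 + \left(\frac{5}{2} + 24 \cdot 0 \left(-3\right)\right) 123 = 428 + \left(\frac{5}{2} + 0\right) 123 = 428 + \frac{5}{2} \cdot 123 = 428 + \frac{615}{2} = \frac{1471}{2}$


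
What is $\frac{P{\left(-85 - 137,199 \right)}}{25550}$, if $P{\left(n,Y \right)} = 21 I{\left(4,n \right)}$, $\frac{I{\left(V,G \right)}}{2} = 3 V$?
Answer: $\frac{36}{1825} \approx 0.019726$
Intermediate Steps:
$I{\left(V,G \right)} = 6 V$ ($I{\left(V,G \right)} = 2 \cdot 3 V = 6 V$)
$P{\left(n,Y \right)} = 504$ ($P{\left(n,Y \right)} = 21 \cdot 6 \cdot 4 = 21 \cdot 24 = 504$)
$\frac{P{\left(-85 - 137,199 \right)}}{25550} = \frac{504}{25550} = 504 \cdot \frac{1}{25550} = \frac{36}{1825}$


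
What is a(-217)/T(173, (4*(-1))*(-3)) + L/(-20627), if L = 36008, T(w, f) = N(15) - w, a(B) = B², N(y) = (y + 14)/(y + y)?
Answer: -29324981378/106455947 ≈ -275.47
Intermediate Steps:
N(y) = (14 + y)/(2*y) (N(y) = (14 + y)/((2*y)) = (14 + y)*(1/(2*y)) = (14 + y)/(2*y))
T(w, f) = 29/30 - w (T(w, f) = (½)*(14 + 15)/15 - w = (½)*(1/15)*29 - w = 29/30 - w)
a(-217)/T(173, (4*(-1))*(-3)) + L/(-20627) = (-217)²/(29/30 - 1*173) + 36008/(-20627) = 47089/(29/30 - 173) + 36008*(-1/20627) = 47089/(-5161/30) - 36008/20627 = 47089*(-30/5161) - 36008/20627 = -1412670/5161 - 36008/20627 = -29324981378/106455947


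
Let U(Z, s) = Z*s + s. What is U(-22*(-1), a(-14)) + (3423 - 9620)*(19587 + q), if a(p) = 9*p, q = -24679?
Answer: 31552226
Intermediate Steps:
U(Z, s) = s + Z*s
U(-22*(-1), a(-14)) + (3423 - 9620)*(19587 + q) = (9*(-14))*(1 - 22*(-1)) + (3423 - 9620)*(19587 - 24679) = -126*(1 + 22) - 6197*(-5092) = -126*23 + 31555124 = -2898 + 31555124 = 31552226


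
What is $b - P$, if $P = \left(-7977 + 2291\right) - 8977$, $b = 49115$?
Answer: $63778$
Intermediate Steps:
$P = -14663$ ($P = -5686 - 8977 = -14663$)
$b - P = 49115 - -14663 = 49115 + 14663 = 63778$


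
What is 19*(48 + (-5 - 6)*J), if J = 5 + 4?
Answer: -969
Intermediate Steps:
J = 9
19*(48 + (-5 - 6)*J) = 19*(48 + (-5 - 6)*9) = 19*(48 - 11*9) = 19*(48 - 99) = 19*(-51) = -969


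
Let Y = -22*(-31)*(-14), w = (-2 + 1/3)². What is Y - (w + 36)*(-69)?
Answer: -20617/3 ≈ -6872.3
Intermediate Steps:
w = 25/9 (w = (-2 + (⅓)*1)² = (-2 + ⅓)² = (-5/3)² = 25/9 ≈ 2.7778)
Y = -9548 (Y = 682*(-14) = -9548)
Y - (w + 36)*(-69) = -9548 - (25/9 + 36)*(-69) = -9548 - 349*(-69)/9 = -9548 - 1*(-8027/3) = -9548 + 8027/3 = -20617/3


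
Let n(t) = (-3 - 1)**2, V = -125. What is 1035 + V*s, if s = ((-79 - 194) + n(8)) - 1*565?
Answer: 103785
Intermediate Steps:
n(t) = 16 (n(t) = (-4)**2 = 16)
s = -822 (s = ((-79 - 194) + 16) - 1*565 = (-273 + 16) - 565 = -257 - 565 = -822)
1035 + V*s = 1035 - 125*(-822) = 1035 + 102750 = 103785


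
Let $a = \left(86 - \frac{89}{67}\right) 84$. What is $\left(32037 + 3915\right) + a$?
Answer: $\frac{2885316}{67} \approx 43064.0$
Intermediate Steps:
$a = \frac{476532}{67}$ ($a = \left(86 - \frac{89}{67}\right) 84 = \frac{5673}{67} \cdot 84 = \frac{476532}{67} \approx 7112.4$)
$\left(32037 + 3915\right) + a = \left(32037 + 3915\right) + \frac{476532}{67} = 35952 + \frac{476532}{67} = \frac{2885316}{67}$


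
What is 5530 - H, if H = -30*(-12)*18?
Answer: -950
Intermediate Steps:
H = 6480 (H = 360*18 = 6480)
5530 - H = 5530 - 1*6480 = 5530 - 6480 = -950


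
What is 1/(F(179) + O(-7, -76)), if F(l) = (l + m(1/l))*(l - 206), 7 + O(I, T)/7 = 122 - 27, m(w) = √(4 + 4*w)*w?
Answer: -24185924563/101992043357291 + 57996*√895/101992043357291 ≈ -0.00023712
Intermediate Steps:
m(w) = w*√(4 + 4*w)
O(I, T) = 616 (O(I, T) = -49 + 7*(122 - 27) = -49 + 7*95 = -49 + 665 = 616)
F(l) = (-206 + l)*(l + 2*√(1 + 1/l)/l) (F(l) = (l + 2*√(1 + 1/l)/l)*(l - 206) = (l + 2*√(1 + 1/l)/l)*(-206 + l) = (-206 + l)*(l + 2*√(1 + 1/l)/l))
1/(F(179) + O(-7, -76)) = 1/((179² - 206*179 + 2*√(1 + 1/179) - 412*√(1 + 1/179)/179) + 616) = 1/((32041 - 36874 + 2*√(1 + 1/179) - 412*1/179*√(1 + 1/179)) + 616) = 1/((32041 - 36874 + 2*√(180/179) - 412*1/179*√(180/179)) + 616) = 1/((32041 - 36874 + 2*(6*√895/179) - 412*1/179*6*√895/179) + 616) = 1/((32041 - 36874 + 12*√895/179 - 2472*√895/32041) + 616) = 1/((-4833 - 324*√895/32041) + 616) = 1/(-4217 - 324*√895/32041)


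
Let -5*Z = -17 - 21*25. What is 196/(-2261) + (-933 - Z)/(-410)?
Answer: 39621/16150 ≈ 2.4533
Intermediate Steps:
Z = 542/5 (Z = -(-17 - 21*25)/5 = -(-17 - 525)/5 = -⅕*(-542) = 542/5 ≈ 108.40)
196/(-2261) + (-933 - Z)/(-410) = 196/(-2261) + (-933 - 1*542/5)/(-410) = 196*(-1/2261) + (-933 - 542/5)*(-1/410) = -28/323 - 5207/5*(-1/410) = -28/323 + 127/50 = 39621/16150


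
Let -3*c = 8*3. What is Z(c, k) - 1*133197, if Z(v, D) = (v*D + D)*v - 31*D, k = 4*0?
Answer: -133197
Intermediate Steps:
k = 0
c = -8 (c = -8*3/3 = -1/3*24 = -8)
Z(v, D) = -31*D + v*(D + D*v) (Z(v, D) = (D*v + D)*v - 31*D = (D + D*v)*v - 31*D = v*(D + D*v) - 31*D = -31*D + v*(D + D*v))
Z(c, k) - 1*133197 = 0*(-31 - 8 + (-8)**2) - 1*133197 = 0*(-31 - 8 + 64) - 133197 = 0*25 - 133197 = 0 - 133197 = -133197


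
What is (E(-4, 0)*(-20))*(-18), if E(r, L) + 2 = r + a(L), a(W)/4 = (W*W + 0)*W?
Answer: -2160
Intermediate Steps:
a(W) = 4*W³ (a(W) = 4*((W*W + 0)*W) = 4*((W² + 0)*W) = 4*(W²*W) = 4*W³)
E(r, L) = -2 + r + 4*L³ (E(r, L) = -2 + (r + 4*L³) = -2 + r + 4*L³)
(E(-4, 0)*(-20))*(-18) = ((-2 - 4 + 4*0³)*(-20))*(-18) = ((-2 - 4 + 4*0)*(-20))*(-18) = ((-2 - 4 + 0)*(-20))*(-18) = -6*(-20)*(-18) = 120*(-18) = -2160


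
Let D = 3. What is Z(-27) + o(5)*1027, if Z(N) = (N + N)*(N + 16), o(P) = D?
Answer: 3675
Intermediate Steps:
o(P) = 3
Z(N) = 2*N*(16 + N) (Z(N) = (2*N)*(16 + N) = 2*N*(16 + N))
Z(-27) + o(5)*1027 = 2*(-27)*(16 - 27) + 3*1027 = 2*(-27)*(-11) + 3081 = 594 + 3081 = 3675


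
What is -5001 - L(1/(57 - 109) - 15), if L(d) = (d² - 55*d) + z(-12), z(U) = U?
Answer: -16333877/2704 ≈ -6040.6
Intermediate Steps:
L(d) = -12 + d² - 55*d (L(d) = (d² - 55*d) - 12 = -12 + d² - 55*d)
-5001 - L(1/(57 - 109) - 15) = -5001 - (-12 + (1/(57 - 109) - 15)² - 55*(1/(57 - 109) - 15)) = -5001 - (-12 + (1/(-52) - 15)² - 55*(1/(-52) - 15)) = -5001 - (-12 + (-1/52 - 15)² - 55*(-1/52 - 15)) = -5001 - (-12 + (-781/52)² - 55*(-781/52)) = -5001 - (-12 + 609961/2704 + 42955/52) = -5001 - 1*2811173/2704 = -5001 - 2811173/2704 = -16333877/2704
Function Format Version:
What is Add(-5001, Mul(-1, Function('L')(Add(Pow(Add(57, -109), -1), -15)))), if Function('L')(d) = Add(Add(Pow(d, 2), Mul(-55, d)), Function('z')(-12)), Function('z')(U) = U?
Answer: Rational(-16333877, 2704) ≈ -6040.6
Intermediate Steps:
Function('L')(d) = Add(-12, Pow(d, 2), Mul(-55, d)) (Function('L')(d) = Add(Add(Pow(d, 2), Mul(-55, d)), -12) = Add(-12, Pow(d, 2), Mul(-55, d)))
Add(-5001, Mul(-1, Function('L')(Add(Pow(Add(57, -109), -1), -15)))) = Add(-5001, Mul(-1, Add(-12, Pow(Add(Pow(Add(57, -109), -1), -15), 2), Mul(-55, Add(Pow(Add(57, -109), -1), -15))))) = Add(-5001, Mul(-1, Add(-12, Pow(Add(Pow(-52, -1), -15), 2), Mul(-55, Add(Pow(-52, -1), -15))))) = Add(-5001, Mul(-1, Add(-12, Pow(Add(Rational(-1, 52), -15), 2), Mul(-55, Add(Rational(-1, 52), -15))))) = Add(-5001, Mul(-1, Add(-12, Pow(Rational(-781, 52), 2), Mul(-55, Rational(-781, 52))))) = Add(-5001, Mul(-1, Add(-12, Rational(609961, 2704), Rational(42955, 52)))) = Add(-5001, Mul(-1, Rational(2811173, 2704))) = Add(-5001, Rational(-2811173, 2704)) = Rational(-16333877, 2704)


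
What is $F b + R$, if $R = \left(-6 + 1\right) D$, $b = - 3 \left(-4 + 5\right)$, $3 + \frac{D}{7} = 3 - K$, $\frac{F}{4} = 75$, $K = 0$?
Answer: $-900$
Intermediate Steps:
$F = 300$ ($F = 4 \cdot 75 = 300$)
$D = 0$ ($D = -21 + 7 \left(3 - 0\right) = -21 + 7 \left(3 + 0\right) = -21 + 7 \cdot 3 = -21 + 21 = 0$)
$b = -3$ ($b = \left(-3\right) 1 = -3$)
$R = 0$ ($R = \left(-6 + 1\right) 0 = \left(-5\right) 0 = 0$)
$F b + R = 300 \left(-3\right) + 0 = -900 + 0 = -900$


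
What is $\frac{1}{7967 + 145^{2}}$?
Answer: $\frac{1}{28992} \approx 3.4492 \cdot 10^{-5}$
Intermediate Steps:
$\frac{1}{7967 + 145^{2}} = \frac{1}{7967 + 21025} = \frac{1}{28992}$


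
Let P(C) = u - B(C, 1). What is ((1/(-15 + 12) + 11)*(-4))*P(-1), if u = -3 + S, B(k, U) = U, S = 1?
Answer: 128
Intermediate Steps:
u = -2 (u = -3 + 1 = -2)
P(C) = -3 (P(C) = -2 - 1*1 = -2 - 1 = -3)
((1/(-15 + 12) + 11)*(-4))*P(-1) = ((1/(-15 + 12) + 11)*(-4))*(-3) = ((1/(-3) + 11)*(-4))*(-3) = ((-⅓ + 11)*(-4))*(-3) = ((32/3)*(-4))*(-3) = -128/3*(-3) = 128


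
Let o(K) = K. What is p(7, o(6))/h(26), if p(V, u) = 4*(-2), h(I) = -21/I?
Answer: 208/21 ≈ 9.9048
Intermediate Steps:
p(V, u) = -8
p(7, o(6))/h(26) = -8/((-21/26)) = -8/((-21*1/26)) = -8/(-21/26) = -8*(-26/21) = 208/21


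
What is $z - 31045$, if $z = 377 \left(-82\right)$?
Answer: $-61959$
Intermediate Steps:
$z = -30914$
$z - 31045 = -30914 - 31045 = -61959$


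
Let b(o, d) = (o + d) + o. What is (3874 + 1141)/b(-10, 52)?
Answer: 5015/32 ≈ 156.72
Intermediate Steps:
b(o, d) = d + 2*o (b(o, d) = (d + o) + o = d + 2*o)
(3874 + 1141)/b(-10, 52) = (3874 + 1141)/(52 + 2*(-10)) = 5015/(52 - 20) = 5015/32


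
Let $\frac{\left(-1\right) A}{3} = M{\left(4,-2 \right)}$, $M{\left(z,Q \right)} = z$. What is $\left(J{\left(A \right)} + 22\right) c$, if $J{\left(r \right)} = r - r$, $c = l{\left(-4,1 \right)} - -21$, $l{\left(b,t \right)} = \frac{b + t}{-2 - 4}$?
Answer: $473$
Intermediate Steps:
$l{\left(b,t \right)} = - \frac{b}{6} - \frac{t}{6}$ ($l{\left(b,t \right)} = \frac{b + t}{-6} = \left(b + t\right) \left(- \frac{1}{6}\right) = - \frac{b}{6} - \frac{t}{6}$)
$c = \frac{43}{2}$ ($c = \left(\left(- \frac{1}{6}\right) \left(-4\right) - \frac{1}{6}\right) - -21 = \left(\frac{2}{3} - \frac{1}{6}\right) + 21 = \frac{1}{2} + 21 = \frac{43}{2} \approx 21.5$)
$A = -12$ ($A = \left(-3\right) 4 = -12$)
$J{\left(r \right)} = 0$
$\left(J{\left(A \right)} + 22\right) c = \left(0 + 22\right) \frac{43}{2} = 22 \cdot \frac{43}{2} = 473$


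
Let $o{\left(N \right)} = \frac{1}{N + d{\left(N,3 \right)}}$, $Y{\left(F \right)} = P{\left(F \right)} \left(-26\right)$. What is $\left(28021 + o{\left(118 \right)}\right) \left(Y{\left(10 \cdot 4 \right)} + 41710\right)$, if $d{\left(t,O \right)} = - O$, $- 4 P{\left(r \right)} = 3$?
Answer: $\frac{134469808472}{115} \approx 1.1693 \cdot 10^{9}$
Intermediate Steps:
$P{\left(r \right)} = - \frac{3}{4}$ ($P{\left(r \right)} = \left(- \frac{1}{4}\right) 3 = - \frac{3}{4}$)
$Y{\left(F \right)} = \frac{39}{2}$ ($Y{\left(F \right)} = \left(- \frac{3}{4}\right) \left(-26\right) = \frac{39}{2}$)
$o{\left(N \right)} = \frac{1}{-3 + N}$ ($o{\left(N \right)} = \frac{1}{N - 3} = \frac{1}{-3 + N}$)
$\left(28021 + o{\left(118 \right)}\right) \left(Y{\left(10 \cdot 4 \right)} + 41710\right) = \left(28021 + \frac{1}{-3 + 118}\right) \left(\frac{39}{2} + 41710\right) = \left(28021 + \frac{1}{115}\right) \frac{83459}{2} = \frac{3222416}{115} \cdot \frac{83459}{2} = \frac{134469808472}{115}$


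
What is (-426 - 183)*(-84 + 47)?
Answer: 22533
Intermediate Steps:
(-426 - 183)*(-84 + 47) = -609*(-37) = 22533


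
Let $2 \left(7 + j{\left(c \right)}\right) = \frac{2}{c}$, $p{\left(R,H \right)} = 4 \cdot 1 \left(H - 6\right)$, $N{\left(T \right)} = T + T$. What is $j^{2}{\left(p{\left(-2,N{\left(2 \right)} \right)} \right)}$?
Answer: $\frac{3249}{64} \approx 50.766$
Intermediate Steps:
$N{\left(T \right)} = 2 T$
$p{\left(R,H \right)} = -24 + 4 H$ ($p{\left(R,H \right)} = 4 \left(H - 6\right) = 4 \left(-6 + H\right) = -24 + 4 H$)
$j{\left(c \right)} = -7 + \frac{1}{c}$ ($j{\left(c \right)} = -7 + \frac{2 \frac{1}{c}}{2} = -7 + \frac{1}{c}$)
$j^{2}{\left(p{\left(-2,N{\left(2 \right)} \right)} \right)} = \left(-7 + \frac{1}{-24 + 4 \cdot 2 \cdot 2}\right)^{2} = \left(-7 + \frac{1}{-24 + 4 \cdot 4}\right)^{2} = \left(-7 + \frac{1}{-24 + 16}\right)^{2} = \left(-7 + \frac{1}{-8}\right)^{2} = \left(-7 - \frac{1}{8}\right)^{2} = \left(- \frac{57}{8}\right)^{2} = \frac{3249}{64}$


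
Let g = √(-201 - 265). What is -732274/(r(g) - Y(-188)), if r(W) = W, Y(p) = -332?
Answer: -121557484/55345 + 366137*I*√466/55345 ≈ -2196.4 + 142.81*I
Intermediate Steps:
g = I*√466 (g = √(-466) = I*√466 ≈ 21.587*I)
-732274/(r(g) - Y(-188)) = -732274/(I*√466 - 1*(-332)) = -732274/(I*√466 + 332) = -732274/(332 + I*√466)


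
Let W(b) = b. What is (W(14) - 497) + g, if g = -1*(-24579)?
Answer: 24096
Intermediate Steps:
g = 24579
(W(14) - 497) + g = (14 - 497) + 24579 = -483 + 24579 = 24096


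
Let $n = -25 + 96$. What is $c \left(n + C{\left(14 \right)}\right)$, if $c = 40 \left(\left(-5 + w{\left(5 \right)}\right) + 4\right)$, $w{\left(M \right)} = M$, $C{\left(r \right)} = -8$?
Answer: $10080$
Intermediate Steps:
$n = 71$
$c = 160$ ($c = 40 \left(\left(-5 + 5\right) + 4\right) = 40 \left(0 + 4\right) = 40 \cdot 4 = 160$)
$c \left(n + C{\left(14 \right)}\right) = 160 \left(71 - 8\right) = 160 \cdot 63 = 10080$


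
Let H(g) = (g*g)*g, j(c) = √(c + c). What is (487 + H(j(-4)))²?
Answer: 236657 - 15584*I*√2 ≈ 2.3666e+5 - 22039.0*I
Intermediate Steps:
j(c) = √2*√c (j(c) = √(2*c) = √2*√c)
H(g) = g³ (H(g) = g²*g = g³)
(487 + H(j(-4)))² = (487 + (√2*√(-4))³)² = (487 + (√2*(2*I))³)² = (487 + (2*I*√2)³)² = (487 - 16*I*√2)²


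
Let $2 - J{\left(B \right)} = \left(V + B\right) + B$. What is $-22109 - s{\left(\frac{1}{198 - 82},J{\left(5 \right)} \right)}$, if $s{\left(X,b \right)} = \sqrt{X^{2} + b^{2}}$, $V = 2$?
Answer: $-22109 - \frac{\sqrt{1345601}}{116} \approx -22119.0$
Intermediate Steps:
$J{\left(B \right)} = - 2 B$ ($J{\left(B \right)} = 2 - \left(\left(2 + B\right) + B\right) = 2 - \left(2 + 2 B\right) = - 2 B$)
$-22109 - s{\left(\frac{1}{198 - 82},J{\left(5 \right)} \right)} = -22109 - \sqrt{\left(\frac{1}{198 - 82}\right)^{2} + \left(\left(-2\right) 5\right)^{2}} = -22109 - \sqrt{\left(\frac{1}{116}\right)^{2} + \left(-10\right)^{2}} = -22109 - \sqrt{\left(\frac{1}{116}\right)^{2} + 100} = -22109 - \sqrt{\frac{1}{13456} + 100} = -22109 - \sqrt{\frac{1345601}{13456}} = -22109 - \frac{\sqrt{1345601}}{116}$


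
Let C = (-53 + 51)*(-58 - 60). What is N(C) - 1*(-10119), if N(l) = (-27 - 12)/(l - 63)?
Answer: 1750548/173 ≈ 10119.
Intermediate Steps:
C = 236 (C = -2*(-118) = 236)
N(l) = -39/(-63 + l)
N(C) - 1*(-10119) = -39/(-63 + 236) - 1*(-10119) = -39/173 + 10119 = 1750548/173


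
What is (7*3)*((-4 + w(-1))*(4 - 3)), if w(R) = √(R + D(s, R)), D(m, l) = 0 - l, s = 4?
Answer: -84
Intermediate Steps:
D(m, l) = -l
w(R) = 0 (w(R) = √(R - R) = √0 = 0)
(7*3)*((-4 + w(-1))*(4 - 3)) = (7*3)*((-4 + 0)*(4 - 3)) = 21*(-4*1) = 21*(-4) = -84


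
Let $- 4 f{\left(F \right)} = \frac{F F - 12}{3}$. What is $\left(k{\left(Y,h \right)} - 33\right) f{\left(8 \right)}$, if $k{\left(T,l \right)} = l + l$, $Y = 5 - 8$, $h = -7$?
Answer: $\frac{611}{3} \approx 203.67$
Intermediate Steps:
$Y = -3$ ($Y = 5 - 8 = -3$)
$f{\left(F \right)} = 1 - \frac{F^{2}}{12}$ ($f{\left(F \right)} = - \frac{\left(F F - 12\right) \frac{1}{3}}{4} = - \frac{\left(F^{2} - 12\right) \frac{1}{3}}{4} = - \frac{\left(-12 + F^{2}\right) \frac{1}{3}}{4} = - \frac{-4 + \frac{F^{2}}{3}}{4} = 1 - \frac{F^{2}}{12}$)
$k{\left(T,l \right)} = 2 l$
$\left(k{\left(Y,h \right)} - 33\right) f{\left(8 \right)} = \left(2 \left(-7\right) - 33\right) \left(1 - \frac{8^{2}}{12}\right) = \left(-14 - 33\right) \left(1 - \frac{16}{3}\right) = - 47 \left(1 - \frac{16}{3}\right) = \left(-47\right) \left(- \frac{13}{3}\right) = \frac{611}{3}$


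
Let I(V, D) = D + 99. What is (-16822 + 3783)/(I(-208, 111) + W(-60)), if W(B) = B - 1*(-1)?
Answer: -13039/151 ≈ -86.351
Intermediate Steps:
W(B) = 1 + B (W(B) = B + 1 = 1 + B)
I(V, D) = 99 + D
(-16822 + 3783)/(I(-208, 111) + W(-60)) = (-16822 + 3783)/((99 + 111) + (1 - 60)) = -13039/(210 - 59) = -13039/151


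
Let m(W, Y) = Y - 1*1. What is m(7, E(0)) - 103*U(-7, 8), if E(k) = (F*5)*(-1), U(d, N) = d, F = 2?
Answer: 710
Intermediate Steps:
E(k) = -10 (E(k) = (2*5)*(-1) = 10*(-1) = -10)
m(W, Y) = -1 + Y (m(W, Y) = Y - 1 = -1 + Y)
m(7, E(0)) - 103*U(-7, 8) = (-1 - 10) - 103*(-7) = -11 + 721 = 710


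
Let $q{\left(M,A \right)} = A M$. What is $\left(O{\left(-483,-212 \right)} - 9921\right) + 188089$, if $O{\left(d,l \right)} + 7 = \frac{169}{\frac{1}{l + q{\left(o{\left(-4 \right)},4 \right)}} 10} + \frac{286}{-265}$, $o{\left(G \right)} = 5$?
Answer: $\frac{46352507}{265} \approx 1.7492 \cdot 10^{5}$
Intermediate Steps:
$O{\left(d,l \right)} = \frac{87429}{265} + \frac{169 l}{10}$ ($O{\left(d,l \right)} = -7 + \left(\frac{169}{\frac{1}{l + 4 \cdot 5} \cdot 10} + \frac{286}{-265}\right) = -7 + \left(\frac{169}{\frac{1}{l + 20} \cdot 10} + 286 \left(- \frac{1}{265}\right)\right) = -7 - \left(\frac{286}{265} - \frac{169}{\frac{1}{20 + l} 10}\right) = -7 - \left(\frac{286}{265} - \frac{169}{10 \frac{1}{20 + l}}\right) = -7 + \left(169 \left(2 + \frac{l}{10}\right) - \frac{286}{265}\right) = -7 + \left(\left(338 + \frac{169 l}{10}\right) - \frac{286}{265}\right) = -7 + \left(\frac{89284}{265} + \frac{169 l}{10}\right) = \frac{87429}{265} + \frac{169 l}{10}$)
$\left(O{\left(-483,-212 \right)} - 9921\right) + 188089 = \left(\left(\frac{87429}{265} + \frac{169}{10} \left(-212\right)\right) - 9921\right) + 188089 = \left(\left(\frac{87429}{265} - \frac{17914}{5}\right) - 9921\right) + 188089 = \left(- \frac{862013}{265} - 9921\right) + 188089 = - \frac{3491078}{265} + 188089 = \frac{46352507}{265}$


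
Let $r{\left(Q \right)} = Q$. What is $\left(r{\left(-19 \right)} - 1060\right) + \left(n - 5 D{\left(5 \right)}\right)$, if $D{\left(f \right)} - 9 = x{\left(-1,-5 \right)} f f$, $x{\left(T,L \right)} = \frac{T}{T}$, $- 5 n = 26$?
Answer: $- \frac{6271}{5} \approx -1254.2$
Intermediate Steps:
$n = - \frac{26}{5}$ ($n = \left(- \frac{1}{5}\right) 26 = - \frac{26}{5} \approx -5.2$)
$x{\left(T,L \right)} = 1$
$D{\left(f \right)} = 9 + f^{2}$ ($D{\left(f \right)} = 9 + 1 f f = 9 + f f = 9 + f^{2}$)
$\left(r{\left(-19 \right)} - 1060\right) + \left(n - 5 D{\left(5 \right)}\right) = \left(-19 - 1060\right) - \left(\frac{26}{5} + 5 \left(9 + 5^{2}\right)\right) = -1079 - \left(\frac{26}{5} + 5 \left(9 + 25\right)\right) = -1079 - \frac{876}{5} = - \frac{6271}{5}$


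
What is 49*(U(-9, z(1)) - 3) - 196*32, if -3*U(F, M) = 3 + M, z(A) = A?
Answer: -19453/3 ≈ -6484.3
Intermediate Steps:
U(F, M) = -1 - M/3 (U(F, M) = -(3 + M)/3 = -1 - M/3)
49*(U(-9, z(1)) - 3) - 196*32 = 49*((-1 - ⅓*1) - 3) - 196*32 = 49*((-1 - ⅓) - 3) - 6272 = 49*(-4/3 - 3) - 6272 = 49*(-13/3) - 6272 = -637/3 - 6272 = -19453/3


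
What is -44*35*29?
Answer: -44660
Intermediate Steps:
-44*35*29 = -1540*29 = -44660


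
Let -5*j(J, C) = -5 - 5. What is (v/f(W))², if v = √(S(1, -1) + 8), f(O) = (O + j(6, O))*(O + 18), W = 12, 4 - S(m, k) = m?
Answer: 11/176400 ≈ 6.2358e-5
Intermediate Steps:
S(m, k) = 4 - m
j(J, C) = 2 (j(J, C) = -(-5 - 5)/5 = -⅕*(-10) = 2)
f(O) = (2 + O)*(18 + O) (f(O) = (O + 2)*(O + 18) = (2 + O)*(18 + O))
v = √11 (v = √((4 - 1*1) + 8) = √((4 - 1) + 8) = √(3 + 8) = √11 ≈ 3.3166)
(v/f(W))² = (√11/(36 + 12² + 20*12))² = (√11/(36 + 144 + 240))² = (√11/420)² = 11/176400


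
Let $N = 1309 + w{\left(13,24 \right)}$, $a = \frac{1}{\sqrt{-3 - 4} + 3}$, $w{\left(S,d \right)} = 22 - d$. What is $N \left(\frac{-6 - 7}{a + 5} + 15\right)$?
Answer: $\frac{7039502}{431} - \frac{16991 i \sqrt{7}}{431} \approx 16333.0 - 104.3 i$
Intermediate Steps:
$a = \frac{1}{3 + i \sqrt{7}}$ ($a = \frac{1}{\sqrt{-7} + 3} = \frac{1}{i \sqrt{7} + 3} = \frac{1}{3 + i \sqrt{7}} \approx 0.1875 - 0.16536 i$)
$N = 1307$ ($N = 1309 + \left(22 - 24\right) = 1309 - 2 = 1307$)
$N \left(\frac{-6 - 7}{a + 5} + 15\right) = 1307 \left(\frac{-6 - 7}{\left(\frac{3}{16} - \frac{i \sqrt{7}}{16}\right) + 5} + 15\right) = 1307 \left(- \frac{13}{\frac{83}{16} - \frac{i \sqrt{7}}{16}} + 15\right) = 1307 \left(15 - \frac{13}{\frac{83}{16} - \frac{i \sqrt{7}}{16}}\right) = 19605 - \frac{16991}{\frac{83}{16} - \frac{i \sqrt{7}}{16}}$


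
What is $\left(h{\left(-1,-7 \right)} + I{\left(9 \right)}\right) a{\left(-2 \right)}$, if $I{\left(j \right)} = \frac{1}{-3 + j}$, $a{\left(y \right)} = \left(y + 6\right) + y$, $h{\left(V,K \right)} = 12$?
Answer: $\frac{73}{3} \approx 24.333$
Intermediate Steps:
$a{\left(y \right)} = 6 + 2 y$ ($a{\left(y \right)} = \left(6 + y\right) + y = 6 + 2 y$)
$\left(h{\left(-1,-7 \right)} + I{\left(9 \right)}\right) a{\left(-2 \right)} = \left(12 + \frac{1}{-3 + 9}\right) \left(6 + 2 \left(-2\right)\right) = \left(12 + \frac{1}{6}\right) \left(6 - 4\right) = \left(12 + \frac{1}{6}\right) 2 = \frac{73}{6} \cdot 2 = \frac{73}{3}$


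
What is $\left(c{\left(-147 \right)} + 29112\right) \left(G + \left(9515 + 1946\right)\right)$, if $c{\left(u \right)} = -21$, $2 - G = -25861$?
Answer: $1085792484$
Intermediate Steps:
$G = 25863$ ($G = 2 - -25861 = 2 + 25861 = 25863$)
$\left(c{\left(-147 \right)} + 29112\right) \left(G + \left(9515 + 1946\right)\right) = \left(-21 + 29112\right) \left(25863 + \left(9515 + 1946\right)\right) = 29091 \left(25863 + 11461\right) = 29091 \cdot 37324 = 1085792484$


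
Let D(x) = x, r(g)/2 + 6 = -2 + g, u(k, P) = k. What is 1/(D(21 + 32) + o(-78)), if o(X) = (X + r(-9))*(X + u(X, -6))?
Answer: 1/17525 ≈ 5.7061e-5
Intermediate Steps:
r(g) = -16 + 2*g (r(g) = -12 + 2*(-2 + g) = -12 + (-4 + 2*g) = -16 + 2*g)
o(X) = 2*X*(-34 + X) (o(X) = (X + (-16 + 2*(-9)))*(X + X) = (X + (-16 - 18))*(2*X) = (X - 34)*(2*X) = (-34 + X)*(2*X) = 2*X*(-34 + X))
1/(D(21 + 32) + o(-78)) = 1/((21 + 32) + 2*(-78)*(-34 - 78)) = 1/(53 + 2*(-78)*(-112)) = 1/(53 + 17472) = 1/17525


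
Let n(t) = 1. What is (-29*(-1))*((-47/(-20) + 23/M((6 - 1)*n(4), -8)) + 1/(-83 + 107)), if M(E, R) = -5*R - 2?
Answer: 198157/2280 ≈ 86.911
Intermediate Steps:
M(E, R) = -2 - 5*R
(-29*(-1))*((-47/(-20) + 23/M((6 - 1)*n(4), -8)) + 1/(-83 + 107)) = (-29*(-1))*((-47/(-20) + 23/(-2 - 5*(-8))) + 1/(-83 + 107)) = 29*((-47*(-1/20) + 23/(-2 + 40)) + 1/24) = 29*((47/20 + 23/38) + 1/24) = 29*(1123/380 + 1/24) = 29*(6833/2280) = 198157/2280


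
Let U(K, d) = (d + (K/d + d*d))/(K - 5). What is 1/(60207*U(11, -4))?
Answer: 8/742553 ≈ 1.0774e-5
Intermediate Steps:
U(K, d) = (d + d**2 + K/d)/(-5 + K) (U(K, d) = (d + (K/d + d**2))/(-5 + K) = (d + (d**2 + K/d))/(-5 + K) = (d + d**2 + K/d)/(-5 + K))
1/(60207*U(11, -4)) = 1/(60207*((11 + (-4)**2 + (-4)**3)/((-4)*(-5 + 11)))) = 1/(60207*(-1/4*(11 + 16 - 64)/6)) = 1/(60207*(-1/4*1/6*(-37))) = 1/(60207*(37/24)) = 1/(742553/8) = 8/742553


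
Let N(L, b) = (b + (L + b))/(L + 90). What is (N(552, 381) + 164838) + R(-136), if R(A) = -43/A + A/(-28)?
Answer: 16791793495/101864 ≈ 1.6485e+5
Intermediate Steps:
R(A) = -43/A - A/28 (R(A) = -43/A + A*(-1/28) = -43/A - A/28)
N(L, b) = (L + 2*b)/(90 + L)
(N(552, 381) + 164838) + R(-136) = ((552 + 2*381)/(90 + 552) + 164838) + (-43/(-136) - 1/28*(-136)) = ((552 + 762)/642 + 164838) + (-43*(-1/136) + 34/7) = ((1/642)*1314 + 164838) + (43/136 + 34/7) = (219/107 + 164838) + 4925/952 = 17637885/107 + 4925/952 = 16791793495/101864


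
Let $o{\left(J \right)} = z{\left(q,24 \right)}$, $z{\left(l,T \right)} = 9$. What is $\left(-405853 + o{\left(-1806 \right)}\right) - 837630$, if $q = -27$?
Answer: $-1243474$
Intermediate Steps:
$o{\left(J \right)} = 9$
$\left(-405853 + o{\left(-1806 \right)}\right) - 837630 = \left(-405853 + 9\right) - 837630 = -405844 - 837630 = -1243474$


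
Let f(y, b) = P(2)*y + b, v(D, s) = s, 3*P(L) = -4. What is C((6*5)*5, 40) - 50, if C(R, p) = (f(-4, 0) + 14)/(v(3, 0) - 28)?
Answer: -2129/42 ≈ -50.690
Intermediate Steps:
P(L) = -4/3 (P(L) = (⅓)*(-4) = -4/3)
f(y, b) = b - 4*y/3 (f(y, b) = -4*y/3 + b = b - 4*y/3)
C(R, p) = -29/42 (C(R, p) = ((0 - 4/3*(-4)) + 14)/(0 - 28) = ((0 + 16/3) + 14)/(-28) = (16/3 + 14)*(-1/28) = (58/3)*(-1/28) = -29/42)
C((6*5)*5, 40) - 50 = -29/42 - 50 = -2129/42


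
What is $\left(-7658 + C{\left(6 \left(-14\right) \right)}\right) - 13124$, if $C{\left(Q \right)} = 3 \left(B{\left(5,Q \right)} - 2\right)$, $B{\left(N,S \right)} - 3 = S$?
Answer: $-21031$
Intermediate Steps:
$B{\left(N,S \right)} = 3 + S$
$C{\left(Q \right)} = 3 + 3 Q$ ($C{\left(Q \right)} = 3 \left(\left(3 + Q\right) - 2\right) = 3 \left(1 + Q\right) = 3 + 3 Q$)
$\left(-7658 + C{\left(6 \left(-14\right) \right)}\right) - 13124 = \left(-7658 + \left(3 + 3 \cdot 6 \left(-14\right)\right)\right) - 13124 = \left(-7658 + \left(3 + 3 \left(-84\right)\right)\right) - 13124 = \left(-7658 + \left(3 - 252\right)\right) - 13124 = \left(-7658 - 249\right) - 13124 = -7907 - 13124 = -21031$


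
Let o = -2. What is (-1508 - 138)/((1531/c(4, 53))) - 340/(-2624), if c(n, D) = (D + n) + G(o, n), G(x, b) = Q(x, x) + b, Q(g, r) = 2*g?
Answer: -61417097/1004336 ≈ -61.152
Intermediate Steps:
G(x, b) = b + 2*x (G(x, b) = 2*x + b = b + 2*x)
c(n, D) = -4 + D + 2*n (c(n, D) = (D + n) + (n + 2*(-2)) = (D + n) + (n - 4) = (D + n) + (-4 + n) = -4 + D + 2*n)
(-1508 - 138)/((1531/c(4, 53))) - 340/(-2624) = (-1508 - 138)/((1531/(-4 + 53 + 2*4))) - 340/(-2624) = -1646/(1531/(-4 + 53 + 8)) - 340*(-1/2624) = -1646/(1531/57) + 85/656 = -1646/(1531*(1/57)) + 85/656 = -1646/1531/57 + 85/656 = -1646*57/1531 + 85/656 = -93822/1531 + 85/656 = -61417097/1004336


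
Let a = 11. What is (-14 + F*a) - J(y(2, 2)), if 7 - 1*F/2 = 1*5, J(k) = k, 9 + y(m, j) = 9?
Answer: 30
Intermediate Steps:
y(m, j) = 0 (y(m, j) = -9 + 9 = 0)
F = 4 (F = 14 - 2*5 = 14 - 10 = 4)
(-14 + F*a) - J(y(2, 2)) = (-14 + 4*11) - 1*0 = (-14 + 44) + 0 = 30 + 0 = 30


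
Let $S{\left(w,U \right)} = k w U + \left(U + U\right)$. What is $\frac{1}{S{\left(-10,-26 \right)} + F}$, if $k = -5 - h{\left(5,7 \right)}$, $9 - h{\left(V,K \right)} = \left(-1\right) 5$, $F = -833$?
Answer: $- \frac{1}{5825} \approx -0.00017167$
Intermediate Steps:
$h{\left(V,K \right)} = 14$ ($h{\left(V,K \right)} = 9 - \left(-1\right) 5 = 9 - -5 = 9 + 5 = 14$)
$k = -19$ ($k = -5 - 14 = -19$)
$S{\left(w,U \right)} = 2 U - 19 U w$ ($S{\left(w,U \right)} = - 19 w U + \left(U + U\right) = - 19 U w + 2 U = 2 U - 19 U w$)
$\frac{1}{S{\left(-10,-26 \right)} + F} = \frac{1}{- 26 \left(2 - -190\right) - 833} = \frac{1}{- 26 \left(2 + 190\right) - 833} = \frac{1}{\left(-26\right) 192 - 833} = \frac{1}{-4992 - 833} = \frac{1}{-5825} = - \frac{1}{5825}$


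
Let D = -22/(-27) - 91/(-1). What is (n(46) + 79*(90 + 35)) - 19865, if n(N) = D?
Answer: -267251/27 ≈ -9898.2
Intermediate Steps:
D = 2479/27 (D = -22*(-1/27) - 91*(-1) = 22/27 + 91 = 2479/27 ≈ 91.815)
n(N) = 2479/27
(n(46) + 79*(90 + 35)) - 19865 = (2479/27 + 79*(90 + 35)) - 19865 = (2479/27 + 79*125) - 19865 = (2479/27 + 9875) - 19865 = 269104/27 - 19865 = -267251/27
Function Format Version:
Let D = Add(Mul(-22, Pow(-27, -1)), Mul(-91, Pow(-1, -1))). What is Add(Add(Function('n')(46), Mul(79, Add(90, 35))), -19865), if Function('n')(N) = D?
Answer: Rational(-267251, 27) ≈ -9898.2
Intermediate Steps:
D = Rational(2479, 27) (D = Add(Mul(-22, Rational(-1, 27)), Mul(-91, -1)) = Add(Rational(22, 27), 91) = Rational(2479, 27) ≈ 91.815)
Function('n')(N) = Rational(2479, 27)
Add(Add(Function('n')(46), Mul(79, Add(90, 35))), -19865) = Add(Add(Rational(2479, 27), Mul(79, Add(90, 35))), -19865) = Add(Add(Rational(2479, 27), Mul(79, 125)), -19865) = Add(Add(Rational(2479, 27), 9875), -19865) = Add(Rational(269104, 27), -19865) = Rational(-267251, 27)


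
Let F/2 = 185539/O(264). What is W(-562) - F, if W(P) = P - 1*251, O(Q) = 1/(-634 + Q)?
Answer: 137298047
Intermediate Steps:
W(P) = -251 + P (W(P) = P - 251 = -251 + P)
F = -137298860 (F = 2*(185539/(1/(-634 + 264))) = 2*(185539/(1/(-370))) = 2*(185539/(-1/370)) = 2*(185539*(-370)) = 2*(-68649430) = -137298860)
W(-562) - F = (-251 - 562) - 1*(-137298860) = -813 + 137298860 = 137298047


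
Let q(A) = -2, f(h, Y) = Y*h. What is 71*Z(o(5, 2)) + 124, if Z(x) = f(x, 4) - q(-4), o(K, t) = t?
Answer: 834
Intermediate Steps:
Z(x) = 2 + 4*x (Z(x) = 4*x - 1*(-2) = 4*x + 2 = 2 + 4*x)
71*Z(o(5, 2)) + 124 = 71*(2 + 4*2) + 124 = 71*(2 + 8) + 124 = 71*10 + 124 = 710 + 124 = 834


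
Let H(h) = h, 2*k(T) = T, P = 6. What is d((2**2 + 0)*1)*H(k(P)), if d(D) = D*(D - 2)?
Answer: 24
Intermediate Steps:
k(T) = T/2
d(D) = D*(-2 + D)
d((2**2 + 0)*1)*H(k(P)) = (((2**2 + 0)*1)*(-2 + (2**2 + 0)*1))*((1/2)*6) = (((4 + 0)*1)*(-2 + (4 + 0)*1))*3 = ((4*1)*(-2 + 4*1))*3 = (4*(-2 + 4))*3 = (4*2)*3 = 8*3 = 24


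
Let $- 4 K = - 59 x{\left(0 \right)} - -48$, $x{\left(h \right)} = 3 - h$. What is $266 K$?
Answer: $\frac{17157}{2} \approx 8578.5$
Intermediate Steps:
$K = \frac{129}{4}$ ($K = - \frac{- 59 \left(3 - 0\right) - -48}{4} = - \frac{- 59 \left(3 + 0\right) + 48}{4} = - \frac{\left(-59\right) 3 + 48}{4} = - \frac{-177 + 48}{4} = \left(- \frac{1}{4}\right) \left(-129\right) = \frac{129}{4} \approx 32.25$)
$266 K = 266 \cdot \frac{129}{4} = \frac{17157}{2}$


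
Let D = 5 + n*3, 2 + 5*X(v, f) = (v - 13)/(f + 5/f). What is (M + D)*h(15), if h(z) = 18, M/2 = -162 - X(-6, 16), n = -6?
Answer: -876266/145 ≈ -6043.2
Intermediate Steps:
X(v, f) = -⅖ + (-13 + v)/(5*(f + 5/f)) (X(v, f) = -⅖ + ((v - 13)/(f + 5/f))/5 = -⅖ + ((-13 + v)/(f + 5/f))/5 = -⅖ + (-13 + v)/(5*(f + 5/f)))
M = -421168/1305 (M = 2*(-162 - (-10 - 13*16 - 2*16² + 16*(-6))/(5*(5 + 16²))) = 2*(-162 - (-10 - 208 - 2*256 - 96)/(5*(5 + 256))) = 2*(-162 - (-10 - 208 - 512 - 96)/(5*261)) = 2*(-162 - (-826)/(5*261)) = 2*(-162 - 1*(-826/1305)) = 2*(-162 + 826/1305) = 2*(-210584/1305) = -421168/1305 ≈ -322.73)
D = -13 (D = 5 - 6*3 = 5 - 18 = -13)
(M + D)*h(15) = (-421168/1305 - 13)*18 = -438133/1305*18 = -876266/145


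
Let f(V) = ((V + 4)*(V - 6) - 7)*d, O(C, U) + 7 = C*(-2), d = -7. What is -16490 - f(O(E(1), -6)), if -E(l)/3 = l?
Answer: -16686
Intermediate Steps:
E(l) = -3*l
O(C, U) = -7 - 2*C (O(C, U) = -7 + C*(-2) = -7 - 2*C)
f(V) = 49 - 7*(-6 + V)*(4 + V) (f(V) = ((V + 4)*(V - 6) - 7)*(-7) = ((4 + V)*(-6 + V) - 7)*(-7) = ((-6 + V)*(4 + V) - 7)*(-7) = (-7 + (-6 + V)*(4 + V))*(-7) = 49 - 7*(-6 + V)*(4 + V))
-16490 - f(O(E(1), -6)) = -16490 - (217 - 7*(-7 - (-6))² + 14*(-7 - (-6))) = -16490 - (217 - 7*(-7 - 2*(-3))² + 14*(-7 - 2*(-3))) = -16490 - (217 - 7*(-7 + 6)² + 14*(-7 + 6)) = -16490 - (217 - 7*(-1)² + 14*(-1)) = -16490 - (217 - 7*1 - 14) = -16490 - (217 - 7 - 14) = -16490 - 1*196 = -16490 - 196 = -16686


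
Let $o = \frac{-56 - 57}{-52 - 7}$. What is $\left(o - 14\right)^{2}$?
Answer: $\frac{508369}{3481} \approx 146.04$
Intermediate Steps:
$o = \frac{113}{59}$ ($o = \frac{-56 - 57}{-52 - 7} = - \frac{113}{-59} = \left(-113\right) \left(- \frac{1}{59}\right) = \frac{113}{59} \approx 1.9153$)
$\left(o - 14\right)^{2} = \left(\frac{113}{59} - 14\right)^{2} = \left(- \frac{713}{59}\right)^{2} = \frac{508369}{3481}$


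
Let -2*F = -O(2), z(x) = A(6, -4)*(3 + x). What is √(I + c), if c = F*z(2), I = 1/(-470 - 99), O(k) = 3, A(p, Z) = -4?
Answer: I*√9713399/569 ≈ 5.4774*I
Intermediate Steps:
z(x) = -12 - 4*x (z(x) = -4*(3 + x) = -12 - 4*x)
F = 3/2 (F = -(-1)*3/2 = -½*(-3) = 3/2 ≈ 1.5000)
I = -1/569 (I = 1/(-569) = -1/569 ≈ -0.0017575)
c = -30 (c = 3*(-12 - 4*2)/2 = 3*(-12 - 8)/2 = (3/2)*(-20) = -30)
√(I + c) = √(-1/569 - 30) = √(-17071/569) = I*√9713399/569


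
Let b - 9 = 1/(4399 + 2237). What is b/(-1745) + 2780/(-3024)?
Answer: -9634675/10421838 ≈ -0.92447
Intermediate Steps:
b = 59725/6636 (b = 9 + 1/(4399 + 2237) = 9 + 1/6636 = 59725/6636 ≈ 9.0002)
b/(-1745) + 2780/(-3024) = (59725/6636)/(-1745) + 2780/(-3024) = (59725/6636)*(-1/1745) + 2780*(-1/3024) = -11945/2315964 - 695/756 = -9634675/10421838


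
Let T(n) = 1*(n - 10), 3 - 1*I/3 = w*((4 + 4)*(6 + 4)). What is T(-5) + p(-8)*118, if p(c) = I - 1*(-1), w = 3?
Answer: -83795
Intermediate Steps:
I = -711 (I = 9 - 9*(4 + 4)*(6 + 4) = 9 - 9*8*10 = 9 - 9*80 = 9 - 3*240 = 9 - 720 = -711)
p(c) = -710 (p(c) = -711 - 1*(-1) = -711 + 1 = -710)
T(n) = -10 + n (T(n) = 1*(-10 + n) = -10 + n)
T(-5) + p(-8)*118 = (-10 - 5) - 710*118 = -15 - 83780 = -83795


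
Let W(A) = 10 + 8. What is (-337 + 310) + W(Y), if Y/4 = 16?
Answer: -9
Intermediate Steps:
Y = 64 (Y = 4*16 = 64)
W(A) = 18
(-337 + 310) + W(Y) = (-337 + 310) + 18 = -27 + 18 = -9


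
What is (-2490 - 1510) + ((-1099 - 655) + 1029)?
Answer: -4725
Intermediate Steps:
(-2490 - 1510) + ((-1099 - 655) + 1029) = -4000 + (-1754 + 1029) = -4000 - 725 = -4725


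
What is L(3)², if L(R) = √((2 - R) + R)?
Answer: 2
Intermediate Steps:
L(R) = √2
L(3)² = (√2)² = 2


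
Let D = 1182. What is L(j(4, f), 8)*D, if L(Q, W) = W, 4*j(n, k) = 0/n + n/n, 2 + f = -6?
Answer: 9456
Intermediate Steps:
f = -8 (f = -2 - 6 = -8)
j(n, k) = ¼ (j(n, k) = (0/n + n/n)/4 = (0 + 1)/4 = (¼)*1 = ¼)
L(j(4, f), 8)*D = 8*1182 = 9456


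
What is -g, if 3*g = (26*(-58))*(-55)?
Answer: -82940/3 ≈ -27647.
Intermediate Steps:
g = 82940/3 (g = ((26*(-58))*(-55))/3 = (-1508*(-55))/3 = (⅓)*82940 = 82940/3 ≈ 27647.)
-g = -1*82940/3 = -82940/3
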